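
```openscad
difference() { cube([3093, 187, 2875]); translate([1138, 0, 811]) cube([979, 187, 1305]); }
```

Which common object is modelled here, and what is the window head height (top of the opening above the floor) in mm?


A wall with a window opening. The window head height is 2116 mm.

A wall with a rectangular opening subtracted — a window. Sill at z = 811, opening 1305 mm tall, so the head is at 811 + 1305 = 2116 mm.


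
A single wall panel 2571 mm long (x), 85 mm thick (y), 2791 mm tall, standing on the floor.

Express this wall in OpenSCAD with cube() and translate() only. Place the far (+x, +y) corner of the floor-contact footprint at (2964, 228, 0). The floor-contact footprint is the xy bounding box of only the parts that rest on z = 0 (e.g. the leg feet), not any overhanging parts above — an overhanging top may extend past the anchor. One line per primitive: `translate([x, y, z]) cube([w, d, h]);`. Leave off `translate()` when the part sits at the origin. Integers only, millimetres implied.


translate([393, 143, 0]) cube([2571, 85, 2791]);


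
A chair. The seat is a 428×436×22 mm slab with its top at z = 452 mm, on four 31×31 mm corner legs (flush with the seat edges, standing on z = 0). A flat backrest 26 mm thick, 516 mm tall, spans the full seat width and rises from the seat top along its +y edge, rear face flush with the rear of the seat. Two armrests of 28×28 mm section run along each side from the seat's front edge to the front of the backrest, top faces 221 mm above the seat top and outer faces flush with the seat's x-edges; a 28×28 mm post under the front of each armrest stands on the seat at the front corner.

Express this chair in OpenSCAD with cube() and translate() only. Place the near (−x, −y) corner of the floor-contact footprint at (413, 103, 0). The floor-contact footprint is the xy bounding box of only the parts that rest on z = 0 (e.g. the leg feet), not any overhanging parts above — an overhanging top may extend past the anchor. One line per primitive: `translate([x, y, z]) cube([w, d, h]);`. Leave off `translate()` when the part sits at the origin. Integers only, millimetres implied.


translate([413, 103, 430]) cube([428, 436, 22]);
translate([413, 103, 0]) cube([31, 31, 430]);
translate([810, 103, 0]) cube([31, 31, 430]);
translate([413, 508, 0]) cube([31, 31, 430]);
translate([810, 508, 0]) cube([31, 31, 430]);
translate([413, 513, 452]) cube([428, 26, 516]);
translate([413, 103, 645]) cube([28, 410, 28]);
translate([813, 103, 645]) cube([28, 410, 28]);
translate([413, 103, 452]) cube([28, 28, 193]);
translate([813, 103, 452]) cube([28, 28, 193]);


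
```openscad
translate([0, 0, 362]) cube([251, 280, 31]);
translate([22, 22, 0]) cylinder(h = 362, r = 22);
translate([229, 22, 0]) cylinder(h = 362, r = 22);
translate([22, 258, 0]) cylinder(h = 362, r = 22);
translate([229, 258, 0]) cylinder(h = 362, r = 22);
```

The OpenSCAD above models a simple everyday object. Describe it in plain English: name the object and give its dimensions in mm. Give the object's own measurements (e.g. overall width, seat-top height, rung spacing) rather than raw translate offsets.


A four-legged stool. The seat is a 251×280×31 mm slab whose top surface is at z = 393 mm; four round legs, each 44 mm in diameter, run from the floor (z = 0) to the underside of the seat, each leg's axis is inset half a diameter from the nearest pair of seat edges (so the leg's bounding box is flush with the corner).


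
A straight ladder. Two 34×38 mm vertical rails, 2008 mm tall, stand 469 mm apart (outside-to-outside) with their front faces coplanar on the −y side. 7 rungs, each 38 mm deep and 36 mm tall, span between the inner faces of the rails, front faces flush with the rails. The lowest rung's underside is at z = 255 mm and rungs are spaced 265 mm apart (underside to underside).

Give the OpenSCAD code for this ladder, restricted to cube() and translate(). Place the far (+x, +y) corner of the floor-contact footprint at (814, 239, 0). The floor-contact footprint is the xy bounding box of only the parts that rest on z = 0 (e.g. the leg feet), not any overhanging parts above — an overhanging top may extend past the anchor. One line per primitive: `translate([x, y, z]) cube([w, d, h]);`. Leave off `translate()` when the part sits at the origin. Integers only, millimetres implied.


translate([345, 201, 0]) cube([34, 38, 2008]);
translate([780, 201, 0]) cube([34, 38, 2008]);
translate([379, 201, 255]) cube([401, 38, 36]);
translate([379, 201, 520]) cube([401, 38, 36]);
translate([379, 201, 785]) cube([401, 38, 36]);
translate([379, 201, 1050]) cube([401, 38, 36]);
translate([379, 201, 1315]) cube([401, 38, 36]);
translate([379, 201, 1580]) cube([401, 38, 36]);
translate([379, 201, 1845]) cube([401, 38, 36]);


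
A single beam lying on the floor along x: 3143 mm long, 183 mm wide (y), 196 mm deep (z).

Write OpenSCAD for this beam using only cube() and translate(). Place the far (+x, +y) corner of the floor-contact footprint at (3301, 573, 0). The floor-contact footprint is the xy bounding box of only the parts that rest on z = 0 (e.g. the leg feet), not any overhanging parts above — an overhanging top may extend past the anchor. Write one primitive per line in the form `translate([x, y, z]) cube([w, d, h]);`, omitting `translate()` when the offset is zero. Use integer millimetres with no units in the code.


translate([158, 390, 0]) cube([3143, 183, 196]);


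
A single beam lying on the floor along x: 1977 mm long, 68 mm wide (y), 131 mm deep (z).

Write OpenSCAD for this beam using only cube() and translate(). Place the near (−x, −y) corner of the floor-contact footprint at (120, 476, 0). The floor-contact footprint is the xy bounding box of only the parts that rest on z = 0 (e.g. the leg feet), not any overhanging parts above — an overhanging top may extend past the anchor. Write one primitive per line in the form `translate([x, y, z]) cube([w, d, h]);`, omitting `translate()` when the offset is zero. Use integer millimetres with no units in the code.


translate([120, 476, 0]) cube([1977, 68, 131]);


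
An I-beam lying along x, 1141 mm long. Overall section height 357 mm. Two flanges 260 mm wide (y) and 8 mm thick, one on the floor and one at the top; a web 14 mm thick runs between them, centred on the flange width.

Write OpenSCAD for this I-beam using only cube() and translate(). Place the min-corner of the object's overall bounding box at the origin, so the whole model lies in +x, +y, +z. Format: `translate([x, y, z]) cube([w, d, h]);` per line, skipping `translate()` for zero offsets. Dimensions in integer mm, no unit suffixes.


cube([1141, 260, 8]);
translate([0, 123, 8]) cube([1141, 14, 341]);
translate([0, 0, 349]) cube([1141, 260, 8]);


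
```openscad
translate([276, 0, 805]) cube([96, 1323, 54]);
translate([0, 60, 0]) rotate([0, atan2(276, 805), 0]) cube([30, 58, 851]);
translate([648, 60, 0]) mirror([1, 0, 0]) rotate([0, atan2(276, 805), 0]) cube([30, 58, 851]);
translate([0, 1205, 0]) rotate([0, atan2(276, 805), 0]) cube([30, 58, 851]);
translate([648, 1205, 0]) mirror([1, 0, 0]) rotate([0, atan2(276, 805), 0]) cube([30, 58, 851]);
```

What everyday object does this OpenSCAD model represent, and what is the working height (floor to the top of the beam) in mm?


A sawhorse. The overall height is 859 mm.

A beam across two mirrored pairs of raked legs — a sawhorse. The beam's underside is at z = 805 (matching the legs' vertical rise in atan2(276, 805)) and the beam is 54 mm tall, so its top is at 805 + 54 = 859 mm. The raked legs top out at the beam's underside, so that is the highest point.


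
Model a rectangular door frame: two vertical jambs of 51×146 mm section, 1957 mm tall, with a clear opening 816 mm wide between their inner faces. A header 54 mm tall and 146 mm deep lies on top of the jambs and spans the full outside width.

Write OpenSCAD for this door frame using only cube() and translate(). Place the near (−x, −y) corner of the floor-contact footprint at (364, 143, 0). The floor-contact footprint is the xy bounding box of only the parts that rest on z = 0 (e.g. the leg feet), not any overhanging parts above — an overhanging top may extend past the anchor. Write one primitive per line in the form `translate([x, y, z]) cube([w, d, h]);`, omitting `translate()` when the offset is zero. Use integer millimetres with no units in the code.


translate([364, 143, 0]) cube([51, 146, 1957]);
translate([1231, 143, 0]) cube([51, 146, 1957]);
translate([364, 143, 1957]) cube([918, 146, 54]);


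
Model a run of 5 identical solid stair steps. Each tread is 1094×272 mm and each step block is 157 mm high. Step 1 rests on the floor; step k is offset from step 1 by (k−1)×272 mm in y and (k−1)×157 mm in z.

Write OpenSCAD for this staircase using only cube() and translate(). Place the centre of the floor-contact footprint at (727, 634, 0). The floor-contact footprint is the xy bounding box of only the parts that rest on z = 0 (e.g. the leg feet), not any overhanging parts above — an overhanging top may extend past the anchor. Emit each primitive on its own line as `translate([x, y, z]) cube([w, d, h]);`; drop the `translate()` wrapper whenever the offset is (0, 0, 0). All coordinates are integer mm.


translate([180, 498, 0]) cube([1094, 272, 157]);
translate([180, 770, 157]) cube([1094, 272, 157]);
translate([180, 1042, 314]) cube([1094, 272, 157]);
translate([180, 1314, 471]) cube([1094, 272, 157]);
translate([180, 1586, 628]) cube([1094, 272, 157]);


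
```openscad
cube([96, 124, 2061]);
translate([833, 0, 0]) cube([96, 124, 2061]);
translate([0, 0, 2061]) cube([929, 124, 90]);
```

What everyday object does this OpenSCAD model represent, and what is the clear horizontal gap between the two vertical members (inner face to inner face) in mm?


A door frame. The clear opening width is 737 mm.

Two 2061 mm tall posts with a header on top — a door frame. The left jamb is 96 mm wide at x = 0; the right jamb starts at x = 833. The clear opening is 833 − 96 = 737 mm.


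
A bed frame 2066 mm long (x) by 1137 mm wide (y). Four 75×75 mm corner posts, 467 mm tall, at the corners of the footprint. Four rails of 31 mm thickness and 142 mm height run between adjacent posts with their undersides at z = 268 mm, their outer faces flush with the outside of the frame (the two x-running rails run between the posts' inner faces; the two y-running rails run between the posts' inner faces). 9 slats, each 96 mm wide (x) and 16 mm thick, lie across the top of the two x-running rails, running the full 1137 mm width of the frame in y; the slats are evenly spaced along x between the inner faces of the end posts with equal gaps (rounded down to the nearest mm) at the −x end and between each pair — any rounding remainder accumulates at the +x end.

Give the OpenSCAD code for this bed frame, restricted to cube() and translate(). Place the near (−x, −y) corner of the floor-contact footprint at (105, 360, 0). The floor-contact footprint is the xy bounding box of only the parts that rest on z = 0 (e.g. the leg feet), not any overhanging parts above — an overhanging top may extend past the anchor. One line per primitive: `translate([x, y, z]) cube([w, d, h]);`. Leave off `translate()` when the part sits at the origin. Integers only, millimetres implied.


translate([105, 360, 0]) cube([75, 75, 467]);
translate([105, 1422, 0]) cube([75, 75, 467]);
translate([2096, 360, 0]) cube([75, 75, 467]);
translate([2096, 1422, 0]) cube([75, 75, 467]);
translate([180, 360, 268]) cube([1916, 31, 142]);
translate([180, 1466, 268]) cube([1916, 31, 142]);
translate([105, 435, 268]) cube([31, 987, 142]);
translate([2140, 435, 268]) cube([31, 987, 142]);
translate([285, 360, 410]) cube([96, 1137, 16]);
translate([486, 360, 410]) cube([96, 1137, 16]);
translate([687, 360, 410]) cube([96, 1137, 16]);
translate([888, 360, 410]) cube([96, 1137, 16]);
translate([1089, 360, 410]) cube([96, 1137, 16]);
translate([1290, 360, 410]) cube([96, 1137, 16]);
translate([1491, 360, 410]) cube([96, 1137, 16]);
translate([1692, 360, 410]) cube([96, 1137, 16]);
translate([1893, 360, 410]) cube([96, 1137, 16]);


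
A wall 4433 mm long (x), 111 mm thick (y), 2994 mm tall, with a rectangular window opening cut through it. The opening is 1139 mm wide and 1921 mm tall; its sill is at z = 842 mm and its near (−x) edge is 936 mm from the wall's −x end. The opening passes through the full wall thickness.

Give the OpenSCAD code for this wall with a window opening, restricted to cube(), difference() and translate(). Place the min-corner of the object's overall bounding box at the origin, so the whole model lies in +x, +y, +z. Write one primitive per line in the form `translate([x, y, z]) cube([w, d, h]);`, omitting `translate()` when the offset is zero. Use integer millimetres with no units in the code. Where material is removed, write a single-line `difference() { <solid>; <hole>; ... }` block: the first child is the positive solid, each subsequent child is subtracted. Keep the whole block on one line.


difference() { cube([4433, 111, 2994]); translate([936, 0, 842]) cube([1139, 111, 1921]); }


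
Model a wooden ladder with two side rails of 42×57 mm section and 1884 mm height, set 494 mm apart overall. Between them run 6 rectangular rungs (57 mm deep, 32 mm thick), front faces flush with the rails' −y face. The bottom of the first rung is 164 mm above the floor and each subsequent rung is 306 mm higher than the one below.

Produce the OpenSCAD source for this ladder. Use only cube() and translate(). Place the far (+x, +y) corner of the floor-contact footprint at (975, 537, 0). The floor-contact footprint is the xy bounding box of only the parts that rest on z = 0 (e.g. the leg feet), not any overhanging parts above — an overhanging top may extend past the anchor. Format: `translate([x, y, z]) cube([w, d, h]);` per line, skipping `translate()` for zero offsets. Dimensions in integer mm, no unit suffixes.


// rung span = 494 - 2*42 = 410
// rung[k] z = 164 + k*306
translate([481, 480, 0]) cube([42, 57, 1884]);
translate([933, 480, 0]) cube([42, 57, 1884]);
translate([523, 480, 164]) cube([410, 57, 32]);
translate([523, 480, 470]) cube([410, 57, 32]);
translate([523, 480, 776]) cube([410, 57, 32]);
translate([523, 480, 1082]) cube([410, 57, 32]);
translate([523, 480, 1388]) cube([410, 57, 32]);
translate([523, 480, 1694]) cube([410, 57, 32]);


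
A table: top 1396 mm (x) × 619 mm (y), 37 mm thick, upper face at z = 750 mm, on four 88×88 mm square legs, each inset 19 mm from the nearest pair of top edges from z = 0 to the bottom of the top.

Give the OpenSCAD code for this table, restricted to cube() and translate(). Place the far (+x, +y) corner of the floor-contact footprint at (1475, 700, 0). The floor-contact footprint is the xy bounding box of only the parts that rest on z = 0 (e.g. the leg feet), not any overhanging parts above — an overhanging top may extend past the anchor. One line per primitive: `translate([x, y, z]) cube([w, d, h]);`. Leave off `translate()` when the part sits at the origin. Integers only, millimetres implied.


translate([98, 100, 713]) cube([1396, 619, 37]);
translate([117, 119, 0]) cube([88, 88, 713]);
translate([1387, 119, 0]) cube([88, 88, 713]);
translate([117, 612, 0]) cube([88, 88, 713]);
translate([1387, 612, 0]) cube([88, 88, 713]);


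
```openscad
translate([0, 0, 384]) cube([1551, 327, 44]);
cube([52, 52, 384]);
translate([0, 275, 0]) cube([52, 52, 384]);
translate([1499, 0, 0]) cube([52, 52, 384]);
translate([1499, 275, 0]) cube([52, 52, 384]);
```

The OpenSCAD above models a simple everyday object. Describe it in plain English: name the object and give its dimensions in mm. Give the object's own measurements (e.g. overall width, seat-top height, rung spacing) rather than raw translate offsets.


A long wooden bench with a 1551 mm (x) × 327 mm (y) seat, 44 mm thick, its top surface 428 mm above the floor. Four 52 mm square legs at the seat corners, flush with the edges, run from z = 0 to the seat underside.


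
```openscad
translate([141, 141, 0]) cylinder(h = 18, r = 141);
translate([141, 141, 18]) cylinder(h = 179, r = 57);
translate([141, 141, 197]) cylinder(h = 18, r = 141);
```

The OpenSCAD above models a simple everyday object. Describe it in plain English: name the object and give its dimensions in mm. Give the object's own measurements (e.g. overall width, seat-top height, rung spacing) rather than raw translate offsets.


A spool: two coaxial disc flanges of radius 141 mm and thickness 18 mm, joined by a core cylinder of radius 57 mm and height 179 mm. The lower flange rests on z = 0 and the three cylinders share a vertical axis.


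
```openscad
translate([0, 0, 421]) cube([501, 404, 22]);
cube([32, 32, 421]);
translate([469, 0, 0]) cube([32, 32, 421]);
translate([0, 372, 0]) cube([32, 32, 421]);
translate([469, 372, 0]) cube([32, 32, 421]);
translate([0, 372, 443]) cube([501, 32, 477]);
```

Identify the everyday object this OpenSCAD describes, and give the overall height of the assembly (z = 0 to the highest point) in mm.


A chair. The overall height is 920 mm.

A slab on four corner posts with a tall panel at the back — a chair. The seat slab sits at z = 421 with thickness 22, and the 477 mm backrest starts at the seat top, so the overall height is 421 + 22 + 477 = 920 mm.


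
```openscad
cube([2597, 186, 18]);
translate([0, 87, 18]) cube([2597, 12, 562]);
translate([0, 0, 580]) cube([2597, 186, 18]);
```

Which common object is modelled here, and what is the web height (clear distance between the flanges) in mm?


An I-beam. The web height is 562 mm.

Two wide flanges with a thin centred web — an I-beam. Overall 598 mm minus two 18 mm flanges gives a web of 598 − 2·18 = 562 mm.


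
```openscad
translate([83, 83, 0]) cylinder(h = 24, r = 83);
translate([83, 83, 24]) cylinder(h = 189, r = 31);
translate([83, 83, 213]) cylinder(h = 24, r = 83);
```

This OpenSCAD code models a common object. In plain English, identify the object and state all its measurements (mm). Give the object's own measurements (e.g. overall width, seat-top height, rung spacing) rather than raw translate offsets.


A spool: two coaxial disc flanges of radius 83 mm and thickness 24 mm, joined by a core cylinder of radius 31 mm and height 189 mm. The lower flange rests on z = 0 and the three cylinders share a vertical axis.


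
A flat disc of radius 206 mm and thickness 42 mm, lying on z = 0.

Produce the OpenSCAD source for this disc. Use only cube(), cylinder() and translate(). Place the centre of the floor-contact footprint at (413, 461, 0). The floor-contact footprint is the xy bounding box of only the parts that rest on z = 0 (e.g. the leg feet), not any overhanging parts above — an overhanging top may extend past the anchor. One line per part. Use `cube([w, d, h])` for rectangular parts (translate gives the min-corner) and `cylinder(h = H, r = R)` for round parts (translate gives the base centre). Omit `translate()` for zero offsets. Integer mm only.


translate([413, 461, 0]) cylinder(h = 42, r = 206);


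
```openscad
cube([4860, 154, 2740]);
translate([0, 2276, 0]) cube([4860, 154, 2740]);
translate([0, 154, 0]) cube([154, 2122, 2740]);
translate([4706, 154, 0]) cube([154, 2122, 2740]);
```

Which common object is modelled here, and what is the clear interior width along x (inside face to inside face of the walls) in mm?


A house (or room) frame. The interior width is 4552 mm.

Four 2740 mm walls enclosing a rectangle with no floor or roof — a room or house frame. Outside width is 4860 mm and wall thickness is 154 mm, so the interior width is 4860 − 2 × 154 = 4552 mm.


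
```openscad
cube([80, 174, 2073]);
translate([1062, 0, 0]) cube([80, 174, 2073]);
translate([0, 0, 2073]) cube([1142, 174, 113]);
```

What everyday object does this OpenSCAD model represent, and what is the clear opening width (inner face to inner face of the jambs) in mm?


A door frame. The clear opening width is 982 mm.

Two 2073 mm tall posts with a header on top — a door frame. The left jamb is 80 mm wide at x = 0; the right jamb starts at x = 1062. The clear opening is 1062 − 80 = 982 mm.


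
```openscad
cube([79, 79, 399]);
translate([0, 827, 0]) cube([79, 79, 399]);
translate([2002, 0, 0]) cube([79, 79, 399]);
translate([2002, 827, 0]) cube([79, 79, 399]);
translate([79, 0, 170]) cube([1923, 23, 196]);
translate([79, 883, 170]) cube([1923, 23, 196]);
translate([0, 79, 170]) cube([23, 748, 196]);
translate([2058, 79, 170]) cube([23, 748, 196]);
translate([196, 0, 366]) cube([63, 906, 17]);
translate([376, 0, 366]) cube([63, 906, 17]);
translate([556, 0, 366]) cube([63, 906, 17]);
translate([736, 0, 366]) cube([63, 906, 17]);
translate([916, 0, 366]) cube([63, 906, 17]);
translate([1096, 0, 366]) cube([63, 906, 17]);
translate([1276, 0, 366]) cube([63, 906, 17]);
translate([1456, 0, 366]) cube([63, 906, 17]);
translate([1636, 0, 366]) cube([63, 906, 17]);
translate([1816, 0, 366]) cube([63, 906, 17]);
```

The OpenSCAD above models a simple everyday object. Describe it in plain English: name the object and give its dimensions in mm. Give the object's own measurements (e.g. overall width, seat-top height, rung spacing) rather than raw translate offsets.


A bed frame 2081 mm long (x) by 906 mm wide (y). Four 79×79 mm corner posts, 399 mm tall, at the corners of the footprint. Four rails of 23 mm thickness and 196 mm height run between adjacent posts with their undersides at z = 170 mm, their outer faces flush with the outside of the frame (the two x-running rails run between the posts' inner faces; the two y-running rails run between the posts' inner faces). 10 slats, each 63 mm wide (x) and 17 mm thick, lie across the top of the two x-running rails, running the full 906 mm width of the frame in y; along x they sit between the end posts with a 117 mm gap after the −x posts and between neighbouring slats, leaving 123 mm before the +x posts.


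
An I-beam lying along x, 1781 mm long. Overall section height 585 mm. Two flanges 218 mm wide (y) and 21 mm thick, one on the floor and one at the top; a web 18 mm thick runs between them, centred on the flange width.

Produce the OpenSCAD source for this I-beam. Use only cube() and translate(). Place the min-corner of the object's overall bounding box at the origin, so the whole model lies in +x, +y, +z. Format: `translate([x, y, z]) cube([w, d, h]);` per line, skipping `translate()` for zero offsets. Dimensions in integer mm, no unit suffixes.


cube([1781, 218, 21]);
translate([0, 100, 21]) cube([1781, 18, 543]);
translate([0, 0, 564]) cube([1781, 218, 21]);


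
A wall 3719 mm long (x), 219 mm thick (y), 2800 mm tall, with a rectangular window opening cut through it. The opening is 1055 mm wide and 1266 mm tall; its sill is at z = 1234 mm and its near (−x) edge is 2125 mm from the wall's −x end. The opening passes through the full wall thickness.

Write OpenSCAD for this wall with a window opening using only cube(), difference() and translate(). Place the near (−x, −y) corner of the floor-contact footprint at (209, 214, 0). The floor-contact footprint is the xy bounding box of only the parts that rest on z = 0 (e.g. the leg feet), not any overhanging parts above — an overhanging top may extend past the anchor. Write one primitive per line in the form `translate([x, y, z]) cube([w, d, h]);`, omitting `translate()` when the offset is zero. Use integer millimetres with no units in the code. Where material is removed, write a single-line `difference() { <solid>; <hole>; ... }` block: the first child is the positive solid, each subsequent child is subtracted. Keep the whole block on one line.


difference() { translate([209, 214, 0]) cube([3719, 219, 2800]); translate([2334, 214, 1234]) cube([1055, 219, 1266]); }


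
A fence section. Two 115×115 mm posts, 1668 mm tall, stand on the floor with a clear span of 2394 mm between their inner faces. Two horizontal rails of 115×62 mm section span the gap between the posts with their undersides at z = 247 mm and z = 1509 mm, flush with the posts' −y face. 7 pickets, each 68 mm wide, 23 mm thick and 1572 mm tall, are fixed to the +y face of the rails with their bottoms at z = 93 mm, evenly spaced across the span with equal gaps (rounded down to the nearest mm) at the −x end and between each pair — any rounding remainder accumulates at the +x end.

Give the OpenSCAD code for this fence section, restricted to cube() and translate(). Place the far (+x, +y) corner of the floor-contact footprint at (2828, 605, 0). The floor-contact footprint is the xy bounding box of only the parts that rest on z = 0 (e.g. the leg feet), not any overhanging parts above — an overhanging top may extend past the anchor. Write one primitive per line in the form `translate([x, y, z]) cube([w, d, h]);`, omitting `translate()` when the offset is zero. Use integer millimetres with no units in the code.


translate([204, 490, 0]) cube([115, 115, 1668]);
translate([2713, 490, 0]) cube([115, 115, 1668]);
translate([319, 490, 247]) cube([2394, 115, 62]);
translate([319, 490, 1509]) cube([2394, 115, 62]);
translate([558, 605, 93]) cube([68, 23, 1572]);
translate([865, 605, 93]) cube([68, 23, 1572]);
translate([1172, 605, 93]) cube([68, 23, 1572]);
translate([1479, 605, 93]) cube([68, 23, 1572]);
translate([1786, 605, 93]) cube([68, 23, 1572]);
translate([2093, 605, 93]) cube([68, 23, 1572]);
translate([2400, 605, 93]) cube([68, 23, 1572]);


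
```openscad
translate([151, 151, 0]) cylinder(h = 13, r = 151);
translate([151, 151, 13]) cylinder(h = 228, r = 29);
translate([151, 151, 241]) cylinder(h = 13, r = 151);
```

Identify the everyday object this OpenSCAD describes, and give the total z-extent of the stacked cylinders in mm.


A spool. The overall height is 254 mm.

Three coaxial cylinders, large–small–large — a spool. Two 13 mm flanges and a 228 mm core give 13 + 228 + 13 = 254 mm.


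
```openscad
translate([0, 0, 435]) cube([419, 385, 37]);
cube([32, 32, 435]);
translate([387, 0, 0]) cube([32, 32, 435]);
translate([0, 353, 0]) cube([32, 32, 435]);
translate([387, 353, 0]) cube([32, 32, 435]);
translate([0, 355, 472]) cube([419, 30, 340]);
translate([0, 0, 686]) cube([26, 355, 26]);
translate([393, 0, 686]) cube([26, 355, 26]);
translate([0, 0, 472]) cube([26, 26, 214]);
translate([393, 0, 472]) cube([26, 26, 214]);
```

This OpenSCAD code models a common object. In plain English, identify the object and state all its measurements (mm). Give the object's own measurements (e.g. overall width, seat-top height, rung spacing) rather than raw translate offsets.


A chair. The seat is a 419×385×37 mm slab with its top at z = 472 mm, on four 32×32 mm corner legs (flush with the seat edges, standing on z = 0). A flat backrest 30 mm thick, 340 mm tall, spans the full seat width and rises from the seat top along its +y edge, rear face flush with the rear of the seat. Two armrests of 26×26 mm section run along each side from the seat's front edge to the front of the backrest, top faces 240 mm above the seat top and outer faces flush with the seat's x-edges; a 26×26 mm post under the front of each armrest stands on the seat at the front corner.


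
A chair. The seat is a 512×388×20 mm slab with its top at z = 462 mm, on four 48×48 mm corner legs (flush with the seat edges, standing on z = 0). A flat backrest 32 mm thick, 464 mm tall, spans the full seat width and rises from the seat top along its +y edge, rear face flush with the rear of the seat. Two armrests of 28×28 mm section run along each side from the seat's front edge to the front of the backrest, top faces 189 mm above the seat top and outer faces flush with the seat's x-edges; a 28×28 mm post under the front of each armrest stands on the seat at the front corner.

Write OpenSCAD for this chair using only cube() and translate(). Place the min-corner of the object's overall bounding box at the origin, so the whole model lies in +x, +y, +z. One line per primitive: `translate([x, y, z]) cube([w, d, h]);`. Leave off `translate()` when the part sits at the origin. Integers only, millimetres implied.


translate([0, 0, 442]) cube([512, 388, 20]);
cube([48, 48, 442]);
translate([464, 0, 0]) cube([48, 48, 442]);
translate([0, 340, 0]) cube([48, 48, 442]);
translate([464, 340, 0]) cube([48, 48, 442]);
translate([0, 356, 462]) cube([512, 32, 464]);
translate([0, 0, 623]) cube([28, 356, 28]);
translate([484, 0, 623]) cube([28, 356, 28]);
translate([0, 0, 462]) cube([28, 28, 161]);
translate([484, 0, 462]) cube([28, 28, 161]);


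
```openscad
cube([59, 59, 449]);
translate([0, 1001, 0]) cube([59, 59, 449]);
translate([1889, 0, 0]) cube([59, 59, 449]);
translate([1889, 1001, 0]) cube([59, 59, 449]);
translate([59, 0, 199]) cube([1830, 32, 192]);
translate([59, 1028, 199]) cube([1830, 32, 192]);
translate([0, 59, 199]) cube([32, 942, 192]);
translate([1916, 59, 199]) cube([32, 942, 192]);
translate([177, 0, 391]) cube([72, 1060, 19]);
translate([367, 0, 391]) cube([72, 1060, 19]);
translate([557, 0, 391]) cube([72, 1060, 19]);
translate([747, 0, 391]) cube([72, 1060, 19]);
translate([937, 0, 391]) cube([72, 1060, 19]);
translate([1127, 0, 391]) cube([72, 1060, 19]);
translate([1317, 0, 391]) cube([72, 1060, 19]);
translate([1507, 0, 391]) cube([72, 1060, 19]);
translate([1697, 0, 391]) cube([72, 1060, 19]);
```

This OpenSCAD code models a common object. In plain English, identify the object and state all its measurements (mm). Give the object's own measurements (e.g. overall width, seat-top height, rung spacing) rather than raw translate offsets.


A bed frame 1948 mm long (x) by 1060 mm wide (y). Four 59×59 mm corner posts, 449 mm tall, at the corners of the footprint. Four rails of 32 mm thickness and 192 mm height run between adjacent posts with their undersides at z = 199 mm, their outer faces flush with the outside of the frame (the two x-running rails run between the posts' inner faces; the two y-running rails run between the posts' inner faces). 9 slats, each 72 mm wide (x) and 19 mm thick, lie across the top of the two x-running rails, running the full 1060 mm width of the frame in y; along x they sit between the end posts with a 118 mm gap after the −x posts and between neighbouring slats, leaving 120 mm before the +x posts.


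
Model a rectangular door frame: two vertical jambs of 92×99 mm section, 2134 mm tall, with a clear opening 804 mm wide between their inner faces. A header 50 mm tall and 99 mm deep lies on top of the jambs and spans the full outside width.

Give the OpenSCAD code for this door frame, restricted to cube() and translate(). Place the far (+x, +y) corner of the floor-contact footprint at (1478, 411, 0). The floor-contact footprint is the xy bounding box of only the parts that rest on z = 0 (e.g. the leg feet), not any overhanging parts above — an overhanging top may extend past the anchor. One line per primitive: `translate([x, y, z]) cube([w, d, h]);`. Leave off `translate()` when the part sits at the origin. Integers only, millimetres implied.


translate([490, 312, 0]) cube([92, 99, 2134]);
translate([1386, 312, 0]) cube([92, 99, 2134]);
translate([490, 312, 2134]) cube([988, 99, 50]);


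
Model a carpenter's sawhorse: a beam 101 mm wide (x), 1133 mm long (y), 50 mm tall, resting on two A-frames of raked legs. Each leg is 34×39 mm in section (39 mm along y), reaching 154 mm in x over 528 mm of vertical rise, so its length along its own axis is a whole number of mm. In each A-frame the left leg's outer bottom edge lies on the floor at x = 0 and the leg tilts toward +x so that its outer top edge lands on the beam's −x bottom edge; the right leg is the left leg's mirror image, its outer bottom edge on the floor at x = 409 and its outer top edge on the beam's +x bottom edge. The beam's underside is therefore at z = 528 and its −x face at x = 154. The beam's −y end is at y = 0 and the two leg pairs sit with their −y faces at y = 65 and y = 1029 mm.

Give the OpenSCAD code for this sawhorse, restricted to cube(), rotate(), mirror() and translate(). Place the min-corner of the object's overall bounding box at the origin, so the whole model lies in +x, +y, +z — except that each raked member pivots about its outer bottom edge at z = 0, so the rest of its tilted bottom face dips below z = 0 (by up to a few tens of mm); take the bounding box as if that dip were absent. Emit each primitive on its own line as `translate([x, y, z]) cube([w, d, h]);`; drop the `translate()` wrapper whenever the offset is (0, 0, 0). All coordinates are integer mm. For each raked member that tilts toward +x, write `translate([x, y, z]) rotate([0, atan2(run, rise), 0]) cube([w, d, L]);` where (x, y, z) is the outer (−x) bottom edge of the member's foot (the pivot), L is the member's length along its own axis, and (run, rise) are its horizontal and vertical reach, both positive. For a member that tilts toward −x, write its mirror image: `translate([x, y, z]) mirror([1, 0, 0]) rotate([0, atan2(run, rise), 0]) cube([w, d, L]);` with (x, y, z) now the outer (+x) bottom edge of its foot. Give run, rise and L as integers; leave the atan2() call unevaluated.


translate([154, 0, 528]) cube([101, 1133, 50]);
translate([0, 65, 0]) rotate([0, atan2(154, 528), 0]) cube([34, 39, 550]);
translate([409, 65, 0]) mirror([1, 0, 0]) rotate([0, atan2(154, 528), 0]) cube([34, 39, 550]);
translate([0, 1029, 0]) rotate([0, atan2(154, 528), 0]) cube([34, 39, 550]);
translate([409, 1029, 0]) mirror([1, 0, 0]) rotate([0, atan2(154, 528), 0]) cube([34, 39, 550]);


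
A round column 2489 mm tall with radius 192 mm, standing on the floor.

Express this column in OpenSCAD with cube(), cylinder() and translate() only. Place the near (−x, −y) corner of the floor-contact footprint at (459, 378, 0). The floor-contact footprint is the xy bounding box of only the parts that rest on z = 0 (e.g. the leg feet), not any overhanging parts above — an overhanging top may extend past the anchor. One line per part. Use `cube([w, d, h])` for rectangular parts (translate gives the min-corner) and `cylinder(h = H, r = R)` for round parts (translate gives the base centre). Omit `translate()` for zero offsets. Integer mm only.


translate([651, 570, 0]) cylinder(h = 2489, r = 192);


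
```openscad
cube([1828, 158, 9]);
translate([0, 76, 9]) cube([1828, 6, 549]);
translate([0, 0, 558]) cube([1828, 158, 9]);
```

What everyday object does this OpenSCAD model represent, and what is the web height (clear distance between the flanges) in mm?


An I-beam. The web height is 549 mm.

Two wide flanges with a thin centred web — an I-beam. Overall 567 mm minus two 9 mm flanges gives a web of 567 − 2·9 = 549 mm.


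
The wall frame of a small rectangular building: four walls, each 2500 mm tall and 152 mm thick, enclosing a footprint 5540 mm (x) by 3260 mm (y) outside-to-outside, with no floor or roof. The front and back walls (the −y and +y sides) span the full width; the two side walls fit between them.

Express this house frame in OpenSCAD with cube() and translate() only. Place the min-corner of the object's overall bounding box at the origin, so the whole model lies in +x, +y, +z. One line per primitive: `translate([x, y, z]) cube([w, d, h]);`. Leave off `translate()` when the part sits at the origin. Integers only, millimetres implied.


cube([5540, 152, 2500]);
translate([0, 3108, 0]) cube([5540, 152, 2500]);
translate([0, 152, 0]) cube([152, 2956, 2500]);
translate([5388, 152, 0]) cube([152, 2956, 2500]);


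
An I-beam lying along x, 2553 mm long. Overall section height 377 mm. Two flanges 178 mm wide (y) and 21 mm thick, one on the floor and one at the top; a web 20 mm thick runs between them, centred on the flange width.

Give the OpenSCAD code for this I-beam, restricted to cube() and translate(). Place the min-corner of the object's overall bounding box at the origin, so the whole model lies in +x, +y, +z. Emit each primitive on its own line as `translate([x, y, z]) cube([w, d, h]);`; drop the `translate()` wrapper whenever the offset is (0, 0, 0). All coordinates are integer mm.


cube([2553, 178, 21]);
translate([0, 79, 21]) cube([2553, 20, 335]);
translate([0, 0, 356]) cube([2553, 178, 21]);


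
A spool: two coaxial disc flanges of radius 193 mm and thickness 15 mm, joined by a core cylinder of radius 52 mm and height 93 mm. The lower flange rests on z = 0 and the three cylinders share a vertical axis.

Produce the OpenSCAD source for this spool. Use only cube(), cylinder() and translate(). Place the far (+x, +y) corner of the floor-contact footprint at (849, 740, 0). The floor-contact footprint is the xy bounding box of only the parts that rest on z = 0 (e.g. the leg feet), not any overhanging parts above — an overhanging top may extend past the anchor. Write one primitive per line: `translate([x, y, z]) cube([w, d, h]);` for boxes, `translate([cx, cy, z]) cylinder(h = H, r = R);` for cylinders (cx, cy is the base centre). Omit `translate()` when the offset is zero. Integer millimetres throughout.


translate([656, 547, 0]) cylinder(h = 15, r = 193);
translate([656, 547, 15]) cylinder(h = 93, r = 52);
translate([656, 547, 108]) cylinder(h = 15, r = 193);


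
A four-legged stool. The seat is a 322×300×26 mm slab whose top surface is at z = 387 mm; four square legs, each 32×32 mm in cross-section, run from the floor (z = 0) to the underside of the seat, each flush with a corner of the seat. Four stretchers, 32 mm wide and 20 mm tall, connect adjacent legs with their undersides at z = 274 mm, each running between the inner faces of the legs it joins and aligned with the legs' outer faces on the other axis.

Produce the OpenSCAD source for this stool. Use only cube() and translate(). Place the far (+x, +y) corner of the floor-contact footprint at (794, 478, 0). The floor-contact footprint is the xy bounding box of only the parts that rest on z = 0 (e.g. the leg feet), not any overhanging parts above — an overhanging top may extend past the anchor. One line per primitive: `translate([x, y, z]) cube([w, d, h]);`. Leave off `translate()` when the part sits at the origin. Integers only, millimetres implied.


translate([472, 178, 361]) cube([322, 300, 26]);
translate([472, 178, 0]) cube([32, 32, 361]);
translate([762, 178, 0]) cube([32, 32, 361]);
translate([472, 446, 0]) cube([32, 32, 361]);
translate([762, 446, 0]) cube([32, 32, 361]);
translate([504, 178, 274]) cube([258, 32, 20]);
translate([504, 446, 274]) cube([258, 32, 20]);
translate([472, 210, 274]) cube([32, 236, 20]);
translate([762, 210, 274]) cube([32, 236, 20]);


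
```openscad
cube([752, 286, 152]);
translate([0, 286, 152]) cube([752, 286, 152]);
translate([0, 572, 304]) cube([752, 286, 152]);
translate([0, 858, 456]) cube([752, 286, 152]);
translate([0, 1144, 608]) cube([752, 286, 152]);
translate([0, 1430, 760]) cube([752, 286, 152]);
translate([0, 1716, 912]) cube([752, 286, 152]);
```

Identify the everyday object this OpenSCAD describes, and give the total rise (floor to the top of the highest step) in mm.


A staircase. The total rise is 1064 mm.

7 identical blocks, each offset up and back from the previous — a staircase. Each step is 152 mm tall and there are 7 of them, so the total rise is 7 × 152 = 1064 mm.


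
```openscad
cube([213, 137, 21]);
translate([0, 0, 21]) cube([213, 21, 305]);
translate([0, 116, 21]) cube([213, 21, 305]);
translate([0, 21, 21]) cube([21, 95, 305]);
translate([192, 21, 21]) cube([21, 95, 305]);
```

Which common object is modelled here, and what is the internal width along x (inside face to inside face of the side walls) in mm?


An open box. The internal width is 171 mm.

A 213×137 base slab with four walls standing on it — an open box. The base is 213 mm wide and the walls are 21 mm thick, so the internal width is 213 − 2 × 21 = 171 mm.


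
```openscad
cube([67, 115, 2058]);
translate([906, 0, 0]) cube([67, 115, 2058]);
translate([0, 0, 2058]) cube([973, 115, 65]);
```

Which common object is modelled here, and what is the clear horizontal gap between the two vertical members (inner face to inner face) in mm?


A door frame. The clear opening width is 839 mm.

Two 2058 mm tall posts with a header on top — a door frame. The left jamb is 67 mm wide at x = 0; the right jamb starts at x = 906. The clear opening is 906 − 67 = 839 mm.
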